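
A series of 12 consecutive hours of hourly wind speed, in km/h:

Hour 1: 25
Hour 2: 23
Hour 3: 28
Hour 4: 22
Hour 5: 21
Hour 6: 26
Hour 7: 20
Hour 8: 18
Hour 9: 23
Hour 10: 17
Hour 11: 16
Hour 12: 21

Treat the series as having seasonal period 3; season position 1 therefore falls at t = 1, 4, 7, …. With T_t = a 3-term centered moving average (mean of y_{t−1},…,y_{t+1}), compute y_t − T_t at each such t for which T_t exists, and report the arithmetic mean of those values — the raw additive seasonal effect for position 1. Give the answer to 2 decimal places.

-1.56

Season position 1 occurs at t = 4, 7, 10 (where T_t is defined).
t=4: T_4 = 23.6667; y_4 − T_4 = 22 − 23.6667 = -1.6667
t=7: T_7 = 21.3333; y_7 − T_7 = 20 − 21.3333 = -1.3333
t=10: T_10 = 18.6667; y_10 − T_10 = 17 − 18.6667 = -1.6667
Mean deviation: (-1.6667 + -1.3333 + -1.6667) / 3 = -1.56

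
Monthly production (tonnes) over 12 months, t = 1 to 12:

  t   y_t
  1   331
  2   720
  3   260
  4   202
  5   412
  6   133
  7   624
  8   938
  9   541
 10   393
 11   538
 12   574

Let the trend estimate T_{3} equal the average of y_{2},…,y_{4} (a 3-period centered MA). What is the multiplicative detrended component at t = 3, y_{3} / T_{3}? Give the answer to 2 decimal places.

0.66

Trend T_3 = (720 + 260 + 202) / 3 = 1182/3 = 394.0000
Ratio to trend: 260 / 394.0000 = 0.66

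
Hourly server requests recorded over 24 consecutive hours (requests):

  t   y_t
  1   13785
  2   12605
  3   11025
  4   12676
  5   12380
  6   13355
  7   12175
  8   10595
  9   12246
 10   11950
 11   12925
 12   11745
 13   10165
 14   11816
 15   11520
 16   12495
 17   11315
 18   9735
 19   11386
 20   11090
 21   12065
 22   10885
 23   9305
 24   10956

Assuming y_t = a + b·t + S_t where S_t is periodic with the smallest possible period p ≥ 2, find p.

First differences y_{t+1} − y_t: -1180, -1580, 1651, -296, 975, -1180, -1580, 1651, -296, 975, -1180, -1580, …
The difference pattern repeats every 5 terms and not for any smaller step, so p = 5.

5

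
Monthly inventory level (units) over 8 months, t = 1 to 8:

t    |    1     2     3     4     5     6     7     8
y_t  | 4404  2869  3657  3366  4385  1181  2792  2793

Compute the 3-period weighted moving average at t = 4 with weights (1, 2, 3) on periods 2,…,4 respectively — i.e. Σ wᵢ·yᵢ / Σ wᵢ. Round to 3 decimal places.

Weighted sum: 1·2869 + 2·3657 + 3·3366 = 2869 + 7314 + 10098 = 20281
Weight total: 1 + 2 + 3 = 6
WMA = 20281 / 6 = 3380.167

3380.167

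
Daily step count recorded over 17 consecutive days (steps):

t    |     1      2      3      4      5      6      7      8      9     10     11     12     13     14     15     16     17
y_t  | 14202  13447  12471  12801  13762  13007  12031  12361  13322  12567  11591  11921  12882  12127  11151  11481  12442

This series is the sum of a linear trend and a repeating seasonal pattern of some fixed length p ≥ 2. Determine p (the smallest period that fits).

4

First differences y_{t+1} − y_t: -755, -976, 330, 961, -755, -976, 330, 961, -755, -976, …
The difference pattern repeats every 4 terms and not for any smaller step, so p = 4.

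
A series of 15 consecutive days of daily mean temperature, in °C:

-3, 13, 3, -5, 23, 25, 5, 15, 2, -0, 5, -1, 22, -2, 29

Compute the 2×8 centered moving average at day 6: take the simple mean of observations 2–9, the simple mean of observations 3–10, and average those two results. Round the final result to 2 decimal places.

Sum over 2–9: 13 + 3 + (-5) + 23 + 25 + 5 + 15 + 2 = 81
Sum over 3–10: 3 + (-5) + 23 + 25 + 5 + 15 + 2 + (-0) = 68
CMA at t=6 = (81 + 68) / (2·8) = 149 / 16 = 9.31

9.31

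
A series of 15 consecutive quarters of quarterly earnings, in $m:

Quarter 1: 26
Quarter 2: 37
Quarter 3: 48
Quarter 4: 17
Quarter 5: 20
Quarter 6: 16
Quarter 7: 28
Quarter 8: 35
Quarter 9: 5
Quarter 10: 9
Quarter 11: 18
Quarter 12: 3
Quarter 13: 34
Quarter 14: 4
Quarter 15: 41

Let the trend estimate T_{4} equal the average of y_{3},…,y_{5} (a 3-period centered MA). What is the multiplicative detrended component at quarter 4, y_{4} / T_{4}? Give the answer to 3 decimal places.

0.600

Trend T_4 = (48 + 17 + 20) / 3 = 85/3 = 28.33333
Ratio to trend: 17 / 28.33333 = 0.600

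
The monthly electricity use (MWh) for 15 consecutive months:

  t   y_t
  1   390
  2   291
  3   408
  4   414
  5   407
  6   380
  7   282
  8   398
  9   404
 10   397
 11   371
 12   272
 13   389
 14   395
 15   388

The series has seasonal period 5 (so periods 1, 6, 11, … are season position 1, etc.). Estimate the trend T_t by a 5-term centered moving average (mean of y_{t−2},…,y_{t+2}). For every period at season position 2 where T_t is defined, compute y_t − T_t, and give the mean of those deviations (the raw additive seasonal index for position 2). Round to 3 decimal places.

-92.500

Season position 2 occurs at t = 7, 12 (where T_t is defined).
t=7: T_7 = 374.20000; y_7 − T_7 = 282 − 374.20000 = -92.20000
t=12: T_12 = 364.80000; y_12 − T_12 = 272 − 364.80000 = -92.80000
Mean deviation: (-92.20000 + -92.80000) / 2 = -92.500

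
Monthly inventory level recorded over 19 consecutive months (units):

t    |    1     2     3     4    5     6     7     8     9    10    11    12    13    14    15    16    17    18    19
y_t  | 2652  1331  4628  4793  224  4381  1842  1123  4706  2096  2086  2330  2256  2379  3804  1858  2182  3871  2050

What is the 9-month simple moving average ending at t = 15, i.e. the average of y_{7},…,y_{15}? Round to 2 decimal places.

2513.56

Sum of periods 7–15: 1842 + 1123 + 4706 + 2096 + 2086 + 2330 + 2256 + 2379 + 3804 = 22622
Divide by 9: 22622 / 9 = 2513.56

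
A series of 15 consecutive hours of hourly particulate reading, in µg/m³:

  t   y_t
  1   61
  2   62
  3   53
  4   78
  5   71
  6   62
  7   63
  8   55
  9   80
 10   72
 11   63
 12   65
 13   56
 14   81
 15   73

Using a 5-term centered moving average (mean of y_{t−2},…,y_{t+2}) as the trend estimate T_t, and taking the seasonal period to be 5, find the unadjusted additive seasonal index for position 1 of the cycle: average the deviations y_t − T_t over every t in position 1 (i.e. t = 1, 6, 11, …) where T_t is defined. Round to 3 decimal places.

-4.000

Season position 1 occurs at t = 6, 11 (where T_t is defined).
t=6: T_6 = 65.80000; y_6 − T_6 = 62 − 65.80000 = -3.80000
t=11: T_11 = 67.20000; y_11 − T_11 = 63 − 67.20000 = -4.20000
Mean deviation: (-3.80000 + -4.20000) / 2 = -4.000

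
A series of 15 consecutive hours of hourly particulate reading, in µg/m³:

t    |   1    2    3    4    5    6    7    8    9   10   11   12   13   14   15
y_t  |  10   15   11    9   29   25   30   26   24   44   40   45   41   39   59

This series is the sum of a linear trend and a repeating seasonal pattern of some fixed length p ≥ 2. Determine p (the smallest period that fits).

5

First differences y_{t+1} − y_t: 5, -4, -2, 20, -4, 5, -4, -2, 20, -4, 5, -4, …
The difference pattern repeats every 5 terms and not for any smaller step, so p = 5.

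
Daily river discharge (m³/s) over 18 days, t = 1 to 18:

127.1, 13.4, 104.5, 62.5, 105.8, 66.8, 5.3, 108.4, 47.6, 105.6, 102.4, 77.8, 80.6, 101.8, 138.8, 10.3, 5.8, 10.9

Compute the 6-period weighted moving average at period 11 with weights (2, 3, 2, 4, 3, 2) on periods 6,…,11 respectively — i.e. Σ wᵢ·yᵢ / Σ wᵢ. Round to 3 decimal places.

67.394

Weighted sum: 2·66.8 + 3·5.3 + 2·108.4 + 4·47.6 + 3·105.6 + 2·102.4 = 133.6 + 15.9 + 216.8 + 190.4 + 316.8 + 204.8 = 1078.3
Weight total: 2 + 3 + 2 + 4 + 3 + 2 = 16
WMA = 1078.3 / 16 = 67.394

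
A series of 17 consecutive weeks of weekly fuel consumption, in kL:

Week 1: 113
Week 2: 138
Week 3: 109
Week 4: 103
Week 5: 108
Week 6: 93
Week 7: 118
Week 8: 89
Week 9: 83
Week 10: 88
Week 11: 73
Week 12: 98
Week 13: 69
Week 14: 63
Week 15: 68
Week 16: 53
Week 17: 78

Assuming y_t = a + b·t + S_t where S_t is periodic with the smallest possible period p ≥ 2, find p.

First differences y_{t+1} − y_t: 25, -29, -6, 5, -15, 25, -29, -6, 5, -15, 25, -29, …
The difference pattern repeats every 5 terms and not for any smaller step, so p = 5.

5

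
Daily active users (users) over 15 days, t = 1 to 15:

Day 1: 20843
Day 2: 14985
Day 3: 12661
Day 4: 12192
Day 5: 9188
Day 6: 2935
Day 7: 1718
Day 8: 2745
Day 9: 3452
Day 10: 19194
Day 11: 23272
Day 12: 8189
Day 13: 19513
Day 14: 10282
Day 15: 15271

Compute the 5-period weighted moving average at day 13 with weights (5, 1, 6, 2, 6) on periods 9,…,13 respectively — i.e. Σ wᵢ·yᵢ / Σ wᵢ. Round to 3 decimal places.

15477.100

Weighted sum: 5·3452 + 1·19194 + 6·23272 + 2·8189 + 6·19513 = 17260 + 19194 + 139632 + 16378 + 117078 = 309542
Weight total: 5 + 1 + 6 + 2 + 6 = 20
WMA = 309542 / 20 = 15477.100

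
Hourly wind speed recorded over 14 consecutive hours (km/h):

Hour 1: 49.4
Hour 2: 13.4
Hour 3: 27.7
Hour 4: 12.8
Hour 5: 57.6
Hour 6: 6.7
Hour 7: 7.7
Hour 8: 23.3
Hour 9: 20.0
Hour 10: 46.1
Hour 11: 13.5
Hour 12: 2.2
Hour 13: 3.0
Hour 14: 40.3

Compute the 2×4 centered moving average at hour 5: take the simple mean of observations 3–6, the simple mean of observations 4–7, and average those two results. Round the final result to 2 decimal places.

Sum over 3–6: 27.7 + 12.8 + 57.6 + 6.7 = 104.8
Sum over 4–7: 12.8 + 57.6 + 6.7 + 7.7 = 84.8
CMA at t=5 = (104.8 + 84.8) / (2·4) = 189.6 / 8 = 23.70

23.70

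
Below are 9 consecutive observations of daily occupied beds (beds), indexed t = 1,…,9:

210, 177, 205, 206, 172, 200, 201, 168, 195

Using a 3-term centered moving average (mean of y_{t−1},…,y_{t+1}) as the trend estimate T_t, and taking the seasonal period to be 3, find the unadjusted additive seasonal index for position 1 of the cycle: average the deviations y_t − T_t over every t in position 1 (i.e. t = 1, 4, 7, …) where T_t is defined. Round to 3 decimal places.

Season position 1 occurs at t = 4, 7 (where T_t is defined).
t=4: T_4 = 194.33333; y_4 − T_4 = 206 − 194.33333 = 11.66667
t=7: T_7 = 189.66667; y_7 − T_7 = 201 − 189.66667 = 11.33333
Mean deviation: (11.66667 + 11.33333) / 2 = 11.500

11.500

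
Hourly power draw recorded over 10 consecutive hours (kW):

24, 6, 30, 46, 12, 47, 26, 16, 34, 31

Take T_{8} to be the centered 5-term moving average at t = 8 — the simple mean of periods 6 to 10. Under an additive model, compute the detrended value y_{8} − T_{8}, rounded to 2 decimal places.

-14.80

Trend T_8 = (47 + 26 + 16 + 34 + 31) / 5 = 154/5 = 30.8000
Detrended value: 16 − 30.8000 = -14.80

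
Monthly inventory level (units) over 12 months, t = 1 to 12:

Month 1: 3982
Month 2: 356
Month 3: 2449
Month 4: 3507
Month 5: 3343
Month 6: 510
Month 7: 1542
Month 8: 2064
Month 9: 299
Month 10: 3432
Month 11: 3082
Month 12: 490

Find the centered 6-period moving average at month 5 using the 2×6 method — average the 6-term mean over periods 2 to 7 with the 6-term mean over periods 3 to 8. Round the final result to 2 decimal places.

Sum over 2–7: 356 + 2449 + 3507 + 3343 + 510 + 1542 = 11707
Sum over 3–8: 2449 + 3507 + 3343 + 510 + 1542 + 2064 = 13415
CMA at t=5 = (11707 + 13415) / (2·6) = 25122 / 12 = 2093.50

2093.50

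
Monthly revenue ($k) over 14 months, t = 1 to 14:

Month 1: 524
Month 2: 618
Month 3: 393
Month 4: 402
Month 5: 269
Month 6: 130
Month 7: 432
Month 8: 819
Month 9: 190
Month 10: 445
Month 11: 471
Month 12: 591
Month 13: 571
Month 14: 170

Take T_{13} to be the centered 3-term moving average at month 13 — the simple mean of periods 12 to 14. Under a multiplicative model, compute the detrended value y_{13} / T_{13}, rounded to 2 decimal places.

Trend T_13 = (591 + 571 + 170) / 3 = 1332/3 = 444.0000
Ratio to trend: 571 / 444.0000 = 1.29

1.29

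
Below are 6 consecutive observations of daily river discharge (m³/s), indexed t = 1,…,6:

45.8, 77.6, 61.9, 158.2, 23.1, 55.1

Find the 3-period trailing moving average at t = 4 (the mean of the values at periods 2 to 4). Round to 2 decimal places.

99.23

Sum of periods 2–4: 77.6 + 61.9 + 158.2 = 297.7
Divide by 3: 297.7 / 3 = 99.23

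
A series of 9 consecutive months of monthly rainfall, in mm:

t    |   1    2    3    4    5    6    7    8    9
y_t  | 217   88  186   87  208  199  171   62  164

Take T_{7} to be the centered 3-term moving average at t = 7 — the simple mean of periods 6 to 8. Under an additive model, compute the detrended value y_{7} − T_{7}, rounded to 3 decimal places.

27.000

Trend T_7 = (199 + 171 + 62) / 3 = 432/3 = 144.00000
Detrended value: 171 − 144.00000 = 27.000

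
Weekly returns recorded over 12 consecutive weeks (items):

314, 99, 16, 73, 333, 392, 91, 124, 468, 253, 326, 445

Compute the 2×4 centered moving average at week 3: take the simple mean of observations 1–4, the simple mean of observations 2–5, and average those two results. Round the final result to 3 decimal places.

127.875

Sum over 1–4: 314 + 99 + 16 + 73 = 502
Sum over 2–5: 99 + 16 + 73 + 333 = 521
CMA at t=3 = (502 + 521) / (2·4) = 1023 / 8 = 127.875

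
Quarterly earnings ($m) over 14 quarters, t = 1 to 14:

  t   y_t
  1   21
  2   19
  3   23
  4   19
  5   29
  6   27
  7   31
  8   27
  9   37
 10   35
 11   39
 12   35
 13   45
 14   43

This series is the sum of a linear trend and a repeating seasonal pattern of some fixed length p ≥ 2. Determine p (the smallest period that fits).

First differences y_{t+1} − y_t: -2, 4, -4, 10, -2, 4, -4, 10, -2, 4, …
The difference pattern repeats every 4 terms and not for any smaller step, so p = 4.

4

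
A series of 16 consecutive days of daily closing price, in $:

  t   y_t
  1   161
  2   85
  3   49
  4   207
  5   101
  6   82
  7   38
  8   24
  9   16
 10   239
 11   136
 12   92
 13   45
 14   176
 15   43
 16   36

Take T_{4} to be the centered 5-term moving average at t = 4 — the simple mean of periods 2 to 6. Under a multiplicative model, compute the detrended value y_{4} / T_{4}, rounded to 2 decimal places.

1.98

Trend T_4 = (85 + 49 + 207 + 101 + 82) / 5 = 524/5 = 104.8000
Ratio to trend: 207 / 104.8000 = 1.98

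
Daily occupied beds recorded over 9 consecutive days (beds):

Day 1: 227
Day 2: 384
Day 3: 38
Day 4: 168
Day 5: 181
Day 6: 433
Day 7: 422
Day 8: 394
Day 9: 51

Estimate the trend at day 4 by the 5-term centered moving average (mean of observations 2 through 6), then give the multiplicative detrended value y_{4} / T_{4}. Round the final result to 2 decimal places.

0.70

Trend T_4 = (384 + 38 + 168 + 181 + 433) / 5 = 1204/5 = 240.8000
Ratio to trend: 168 / 240.8000 = 0.70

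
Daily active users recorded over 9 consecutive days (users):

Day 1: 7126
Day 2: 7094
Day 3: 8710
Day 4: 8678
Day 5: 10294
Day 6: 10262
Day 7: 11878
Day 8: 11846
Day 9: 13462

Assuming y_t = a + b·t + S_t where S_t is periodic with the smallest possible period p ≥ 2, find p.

2

First differences y_{t+1} − y_t: -32, 1616, -32, 1616, -32, 1616, …
The difference pattern repeats every 2 terms and not for any smaller step, so p = 2.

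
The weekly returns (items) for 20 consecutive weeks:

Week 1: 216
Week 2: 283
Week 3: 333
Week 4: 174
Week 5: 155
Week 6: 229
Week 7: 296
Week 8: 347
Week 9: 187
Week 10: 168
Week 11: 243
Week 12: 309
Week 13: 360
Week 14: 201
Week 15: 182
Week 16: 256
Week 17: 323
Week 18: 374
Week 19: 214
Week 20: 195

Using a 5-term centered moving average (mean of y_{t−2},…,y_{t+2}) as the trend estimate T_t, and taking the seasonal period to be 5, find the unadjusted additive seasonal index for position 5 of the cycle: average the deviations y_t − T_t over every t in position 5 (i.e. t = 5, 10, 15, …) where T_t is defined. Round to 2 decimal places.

-82.53

Season position 5 occurs at t = 5, 10, 15 (where T_t is defined).
t=5: T_5 = 237.4000; y_5 − T_5 = 155 − 237.4000 = -82.4000
t=10: T_10 = 250.8000; y_10 − T_10 = 168 − 250.8000 = -82.8000
t=15: T_15 = 264.4000; y_15 − T_15 = 182 − 264.4000 = -82.4000
Mean deviation: (-82.4000 + -82.8000 + -82.4000) / 3 = -82.53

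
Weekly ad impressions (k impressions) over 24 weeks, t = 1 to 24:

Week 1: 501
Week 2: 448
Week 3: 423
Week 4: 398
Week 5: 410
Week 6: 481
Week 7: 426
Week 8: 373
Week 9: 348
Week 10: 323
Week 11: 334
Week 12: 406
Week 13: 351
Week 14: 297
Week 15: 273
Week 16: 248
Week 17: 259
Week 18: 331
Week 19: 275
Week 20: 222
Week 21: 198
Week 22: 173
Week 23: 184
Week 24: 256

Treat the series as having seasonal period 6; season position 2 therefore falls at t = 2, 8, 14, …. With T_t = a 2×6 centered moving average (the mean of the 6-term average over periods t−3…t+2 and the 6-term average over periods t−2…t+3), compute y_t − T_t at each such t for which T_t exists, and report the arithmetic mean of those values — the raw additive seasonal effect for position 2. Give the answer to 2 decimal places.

Season position 2 occurs at t = 8, 14, 20 (where T_t is defined).
t=8: T_8 = 387.1667; y_8 − T_8 = 373 − 387.1667 = -14.1667
t=14: T_14 = 311.9167; y_14 − T_14 = 297 − 311.9167 = -14.9167
t=20: T_20 = 236.7500; y_20 − T_20 = 222 − 236.7500 = -14.7500
Mean deviation: (-14.1667 + -14.9167 + -14.7500) / 3 = -14.61

-14.61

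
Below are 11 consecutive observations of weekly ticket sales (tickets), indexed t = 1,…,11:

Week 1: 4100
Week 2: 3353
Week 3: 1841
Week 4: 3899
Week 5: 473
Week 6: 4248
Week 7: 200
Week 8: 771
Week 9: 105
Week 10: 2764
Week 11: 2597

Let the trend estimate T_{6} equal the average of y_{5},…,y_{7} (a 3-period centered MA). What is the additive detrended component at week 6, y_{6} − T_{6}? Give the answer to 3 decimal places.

2607.667

Trend T_6 = (473 + 4248 + 200) / 3 = 4921/3 = 1640.33333
Detrended value: 4248 − 1640.33333 = 2607.667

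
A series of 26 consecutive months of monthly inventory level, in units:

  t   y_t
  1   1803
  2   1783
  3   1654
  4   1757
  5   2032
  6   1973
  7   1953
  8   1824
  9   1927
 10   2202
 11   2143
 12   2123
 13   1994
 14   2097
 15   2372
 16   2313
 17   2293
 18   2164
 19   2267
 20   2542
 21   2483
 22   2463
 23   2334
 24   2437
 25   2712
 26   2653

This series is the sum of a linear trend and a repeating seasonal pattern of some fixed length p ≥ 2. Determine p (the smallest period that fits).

First differences y_{t+1} − y_t: -20, -129, 103, 275, -59, -20, -129, 103, 275, -59, -20, -129, …
The difference pattern repeats every 5 terms and not for any smaller step, so p = 5.

5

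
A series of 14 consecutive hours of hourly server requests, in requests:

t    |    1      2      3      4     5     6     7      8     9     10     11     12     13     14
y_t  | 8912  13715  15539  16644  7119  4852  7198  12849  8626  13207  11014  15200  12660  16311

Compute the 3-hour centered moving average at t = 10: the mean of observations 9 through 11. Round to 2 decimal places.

10949.00

Sum of periods 9–11: 8626 + 13207 + 11014 = 32847
Divide by 3: 32847 / 3 = 10949.00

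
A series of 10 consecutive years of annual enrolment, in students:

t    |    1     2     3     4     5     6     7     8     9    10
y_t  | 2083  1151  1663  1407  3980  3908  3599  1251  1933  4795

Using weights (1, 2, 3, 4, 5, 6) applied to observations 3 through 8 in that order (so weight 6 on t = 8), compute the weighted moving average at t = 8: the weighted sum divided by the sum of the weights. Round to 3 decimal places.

Weighted sum: 1·1663 + 2·1407 + 3·3980 + 4·3908 + 5·3599 + 6·1251 = 1663 + 2814 + 11940 + 15632 + 17995 + 7506 = 57550
Weight total: 1 + 2 + 3 + 4 + 5 + 6 = 21
WMA = 57550 / 21 = 2740.476

2740.476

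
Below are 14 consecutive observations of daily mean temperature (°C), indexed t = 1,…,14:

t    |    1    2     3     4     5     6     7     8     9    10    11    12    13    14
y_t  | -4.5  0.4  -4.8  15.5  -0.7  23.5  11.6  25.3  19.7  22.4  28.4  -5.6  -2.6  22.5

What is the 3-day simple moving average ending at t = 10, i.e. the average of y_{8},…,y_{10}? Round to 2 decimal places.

22.47

Sum of periods 8–10: 25.3 + 19.7 + 22.4 = 67.4
Divide by 3: 67.4 / 3 = 22.47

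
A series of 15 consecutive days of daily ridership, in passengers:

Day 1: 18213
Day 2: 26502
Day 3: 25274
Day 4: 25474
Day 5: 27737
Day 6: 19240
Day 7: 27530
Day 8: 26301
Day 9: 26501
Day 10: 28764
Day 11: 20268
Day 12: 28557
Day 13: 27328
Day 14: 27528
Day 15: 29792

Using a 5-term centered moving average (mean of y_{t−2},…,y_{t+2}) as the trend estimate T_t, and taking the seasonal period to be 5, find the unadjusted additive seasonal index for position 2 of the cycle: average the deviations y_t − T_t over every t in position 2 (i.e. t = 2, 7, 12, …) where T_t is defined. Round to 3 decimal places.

Season position 2 occurs at t = 7, 12 (where T_t is defined).
t=7: T_7 = 25461.80000; y_7 − T_7 = 27530 − 25461.80000 = 2068.20000
t=12: T_12 = 26489.00000; y_12 − T_12 = 28557 − 26489.00000 = 2068.00000
Mean deviation: (2068.20000 + 2068.00000) / 2 = 2068.100

2068.100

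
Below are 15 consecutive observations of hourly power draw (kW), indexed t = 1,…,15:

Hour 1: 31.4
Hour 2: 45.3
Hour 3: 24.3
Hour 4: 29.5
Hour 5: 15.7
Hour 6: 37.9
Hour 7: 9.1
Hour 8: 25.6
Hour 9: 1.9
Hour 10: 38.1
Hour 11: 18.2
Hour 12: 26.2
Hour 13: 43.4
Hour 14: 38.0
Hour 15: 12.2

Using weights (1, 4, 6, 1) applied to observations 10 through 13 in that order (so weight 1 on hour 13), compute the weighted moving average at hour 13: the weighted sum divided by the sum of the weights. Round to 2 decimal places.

Weighted sum: 1·38.1 + 4·18.2 + 6·26.2 + 1·43.4 = 38.1 + 72.8 + 157.2 + 43.4 = 311.5
Weight total: 1 + 4 + 6 + 1 = 12
WMA = 311.5 / 12 = 25.96

25.96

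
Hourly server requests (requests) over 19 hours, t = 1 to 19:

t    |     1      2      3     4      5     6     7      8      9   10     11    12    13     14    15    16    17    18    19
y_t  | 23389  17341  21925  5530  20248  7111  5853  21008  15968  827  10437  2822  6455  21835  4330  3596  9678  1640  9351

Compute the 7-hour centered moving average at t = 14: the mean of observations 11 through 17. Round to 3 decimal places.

Sum of periods 11–17: 10437 + 2822 + 6455 + 21835 + 4330 + 3596 + 9678 = 59153
Divide by 7: 59153 / 7 = 8450.429

8450.429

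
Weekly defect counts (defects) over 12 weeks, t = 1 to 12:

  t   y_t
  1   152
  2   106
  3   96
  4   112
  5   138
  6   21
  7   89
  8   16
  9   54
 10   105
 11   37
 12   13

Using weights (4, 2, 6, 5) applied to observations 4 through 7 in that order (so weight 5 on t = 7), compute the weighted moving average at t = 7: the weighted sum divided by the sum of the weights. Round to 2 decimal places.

76.18

Weighted sum: 4·112 + 2·138 + 6·21 + 5·89 = 448 + 276 + 126 + 445 = 1295
Weight total: 4 + 2 + 6 + 5 = 17
WMA = 1295 / 17 = 76.18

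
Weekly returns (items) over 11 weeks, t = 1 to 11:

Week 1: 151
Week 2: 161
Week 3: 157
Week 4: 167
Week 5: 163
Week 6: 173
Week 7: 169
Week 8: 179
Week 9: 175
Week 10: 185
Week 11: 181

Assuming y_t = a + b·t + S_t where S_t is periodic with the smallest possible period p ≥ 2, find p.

2

First differences y_{t+1} − y_t: 10, -4, 10, -4, 10, -4, …
The difference pattern repeats every 2 terms and not for any smaller step, so p = 2.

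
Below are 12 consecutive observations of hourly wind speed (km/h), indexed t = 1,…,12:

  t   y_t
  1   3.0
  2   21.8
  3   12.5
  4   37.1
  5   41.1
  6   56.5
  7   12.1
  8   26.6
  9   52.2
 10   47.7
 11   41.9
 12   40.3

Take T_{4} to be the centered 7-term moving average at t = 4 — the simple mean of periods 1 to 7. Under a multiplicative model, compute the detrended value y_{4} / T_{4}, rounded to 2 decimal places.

Trend T_4 = (3.0 + 21.8 + 12.5 + 37.1 + 41.1 + 56.5 + 12.1) / 7 = 184.1/7 = 26.3000
Ratio to trend: 37.1 / 26.3000 = 1.41

1.41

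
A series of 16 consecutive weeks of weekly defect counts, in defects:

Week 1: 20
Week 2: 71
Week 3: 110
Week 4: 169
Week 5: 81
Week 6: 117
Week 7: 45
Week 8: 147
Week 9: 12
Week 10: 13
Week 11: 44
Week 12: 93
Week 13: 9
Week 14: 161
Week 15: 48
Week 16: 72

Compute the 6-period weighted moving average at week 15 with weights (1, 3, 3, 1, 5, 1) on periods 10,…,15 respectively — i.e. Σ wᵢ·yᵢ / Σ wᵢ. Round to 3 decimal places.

91.857

Weighted sum: 1·13 + 3·44 + 3·93 + 1·9 + 5·161 + 1·48 = 13 + 132 + 279 + 9 + 805 + 48 = 1286
Weight total: 1 + 3 + 3 + 1 + 5 + 1 = 14
WMA = 1286 / 14 = 91.857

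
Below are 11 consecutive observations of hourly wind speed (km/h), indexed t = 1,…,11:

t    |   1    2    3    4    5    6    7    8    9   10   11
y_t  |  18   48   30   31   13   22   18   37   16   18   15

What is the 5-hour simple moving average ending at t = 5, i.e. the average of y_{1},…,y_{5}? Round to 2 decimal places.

Sum of periods 1–5: 18 + 48 + 30 + 31 + 13 = 140
Divide by 5: 140 / 5 = 28.00

28.00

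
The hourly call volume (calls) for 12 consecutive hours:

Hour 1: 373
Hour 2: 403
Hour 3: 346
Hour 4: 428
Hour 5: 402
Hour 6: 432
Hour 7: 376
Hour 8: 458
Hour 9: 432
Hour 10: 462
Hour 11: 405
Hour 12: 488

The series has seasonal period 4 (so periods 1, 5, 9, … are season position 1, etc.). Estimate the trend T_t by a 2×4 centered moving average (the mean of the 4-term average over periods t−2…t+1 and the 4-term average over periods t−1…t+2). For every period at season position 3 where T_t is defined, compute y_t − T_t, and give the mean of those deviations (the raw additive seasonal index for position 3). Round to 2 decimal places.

Season position 3 occurs at t = 3, 7 (where T_t is defined).
t=3: T_3 = 391.1250; y_3 − T_3 = 346 − 391.1250 = -45.1250
t=7: T_7 = 420.7500; y_7 − T_7 = 376 − 420.7500 = -44.7500
Mean deviation: (-45.1250 + -44.7500) / 2 = -44.94

-44.94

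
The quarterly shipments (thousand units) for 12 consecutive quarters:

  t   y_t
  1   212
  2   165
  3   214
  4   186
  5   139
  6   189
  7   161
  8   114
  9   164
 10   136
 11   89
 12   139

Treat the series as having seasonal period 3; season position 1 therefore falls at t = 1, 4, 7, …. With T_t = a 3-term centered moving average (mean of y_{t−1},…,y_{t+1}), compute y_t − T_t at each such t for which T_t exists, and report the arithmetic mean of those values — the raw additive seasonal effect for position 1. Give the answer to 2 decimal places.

Season position 1 occurs at t = 4, 7, 10 (where T_t is defined).
t=4: T_4 = 179.6667; y_4 − T_4 = 186 − 179.6667 = 6.3333
t=7: T_7 = 154.6667; y_7 − T_7 = 161 − 154.6667 = 6.3333
t=10: T_10 = 129.6667; y_10 − T_10 = 136 − 129.6667 = 6.3333
Mean deviation: (6.3333 + 6.3333 + 6.3333) / 3 = 6.33

6.33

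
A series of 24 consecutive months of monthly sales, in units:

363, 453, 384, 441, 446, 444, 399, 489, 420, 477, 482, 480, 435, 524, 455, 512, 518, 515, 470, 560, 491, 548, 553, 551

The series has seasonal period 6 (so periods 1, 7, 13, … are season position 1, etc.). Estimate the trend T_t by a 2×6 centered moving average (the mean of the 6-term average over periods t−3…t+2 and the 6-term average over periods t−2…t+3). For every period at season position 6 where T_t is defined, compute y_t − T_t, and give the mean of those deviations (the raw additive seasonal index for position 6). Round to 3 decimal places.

Season position 6 occurs at t = 6, 12, 18 (where T_t is defined).
t=6: T_6 = 436.83333; y_6 − T_6 = 444 − 436.83333 = 7.16667
t=12: T_12 = 472.58333; y_12 − T_12 = 480 − 472.58333 = 7.41667
t=18: T_18 = 508.00000; y_18 − T_18 = 515 − 508.00000 = 7.00000
Mean deviation: (7.16667 + 7.41667 + 7.00000) / 3 = 7.194

7.194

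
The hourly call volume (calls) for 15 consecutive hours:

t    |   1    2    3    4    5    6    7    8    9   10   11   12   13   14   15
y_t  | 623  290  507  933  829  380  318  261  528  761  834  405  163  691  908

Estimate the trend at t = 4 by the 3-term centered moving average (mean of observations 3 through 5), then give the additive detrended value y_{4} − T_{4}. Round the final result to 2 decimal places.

Trend T_4 = (507 + 933 + 829) / 3 = 2269/3 = 756.3333
Detrended value: 933 − 756.3333 = 176.67

176.67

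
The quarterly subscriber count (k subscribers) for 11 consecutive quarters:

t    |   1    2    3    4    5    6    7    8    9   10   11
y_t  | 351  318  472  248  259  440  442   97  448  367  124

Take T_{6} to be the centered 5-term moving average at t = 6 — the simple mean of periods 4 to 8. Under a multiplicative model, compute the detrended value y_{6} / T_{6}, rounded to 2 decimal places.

1.48

Trend T_6 = (248 + 259 + 440 + 442 + 97) / 5 = 1486/5 = 297.2000
Ratio to trend: 440 / 297.2000 = 1.48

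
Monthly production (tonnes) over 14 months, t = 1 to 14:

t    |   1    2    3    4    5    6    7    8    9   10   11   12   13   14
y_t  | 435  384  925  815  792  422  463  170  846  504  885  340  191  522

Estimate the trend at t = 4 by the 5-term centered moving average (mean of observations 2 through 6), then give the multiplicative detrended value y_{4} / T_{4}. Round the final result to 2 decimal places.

1.22

Trend T_4 = (384 + 925 + 815 + 792 + 422) / 5 = 3338/5 = 667.6000
Ratio to trend: 815 / 667.6000 = 1.22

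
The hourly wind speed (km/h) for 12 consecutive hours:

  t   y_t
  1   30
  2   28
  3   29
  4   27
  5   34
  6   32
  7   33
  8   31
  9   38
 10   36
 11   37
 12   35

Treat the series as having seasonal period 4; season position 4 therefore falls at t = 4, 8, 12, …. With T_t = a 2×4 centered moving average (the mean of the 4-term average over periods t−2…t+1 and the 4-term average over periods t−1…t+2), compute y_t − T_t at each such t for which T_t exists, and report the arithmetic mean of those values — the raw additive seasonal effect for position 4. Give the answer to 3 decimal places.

Season position 4 occurs at t = 4, 8 (where T_t is defined).
t=4: T_4 = 30.00000; y_4 − T_4 = 27 − 30.00000 = -3.00000
t=8: T_8 = 34.00000; y_8 − T_8 = 31 − 34.00000 = -3.00000
Mean deviation: (-3.00000 + -3.00000) / 2 = -3.000

-3.000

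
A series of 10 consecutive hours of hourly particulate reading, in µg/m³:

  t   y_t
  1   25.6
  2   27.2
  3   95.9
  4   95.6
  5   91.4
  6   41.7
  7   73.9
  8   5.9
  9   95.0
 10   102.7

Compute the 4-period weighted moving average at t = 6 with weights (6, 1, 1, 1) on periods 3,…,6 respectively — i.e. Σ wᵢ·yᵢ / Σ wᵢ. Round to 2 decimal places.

89.34

Weighted sum: 6·95.9 + 1·95.6 + 1·91.4 + 1·41.7 = 575.4 + 95.6 + 91.4 + 41.7 = 804.1
Weight total: 6 + 1 + 1 + 1 = 9
WMA = 804.1 / 9 = 89.34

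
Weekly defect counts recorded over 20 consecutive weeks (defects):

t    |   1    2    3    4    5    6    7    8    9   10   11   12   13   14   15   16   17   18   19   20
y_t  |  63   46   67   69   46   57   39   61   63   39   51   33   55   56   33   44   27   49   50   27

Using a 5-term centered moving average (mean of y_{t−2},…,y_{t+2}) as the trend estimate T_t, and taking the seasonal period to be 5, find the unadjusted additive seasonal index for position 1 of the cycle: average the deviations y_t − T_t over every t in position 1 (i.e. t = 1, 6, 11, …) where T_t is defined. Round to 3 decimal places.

Season position 1 occurs at t = 6, 11, 16 (where T_t is defined).
t=6: T_6 = 54.40000; y_6 − T_6 = 57 − 54.40000 = 2.60000
t=11: T_11 = 48.20000; y_11 − T_11 = 51 − 48.20000 = 2.80000
t=16: T_16 = 41.80000; y_16 − T_16 = 44 − 41.80000 = 2.20000
Mean deviation: (2.60000 + 2.80000 + 2.20000) / 3 = 2.533

2.533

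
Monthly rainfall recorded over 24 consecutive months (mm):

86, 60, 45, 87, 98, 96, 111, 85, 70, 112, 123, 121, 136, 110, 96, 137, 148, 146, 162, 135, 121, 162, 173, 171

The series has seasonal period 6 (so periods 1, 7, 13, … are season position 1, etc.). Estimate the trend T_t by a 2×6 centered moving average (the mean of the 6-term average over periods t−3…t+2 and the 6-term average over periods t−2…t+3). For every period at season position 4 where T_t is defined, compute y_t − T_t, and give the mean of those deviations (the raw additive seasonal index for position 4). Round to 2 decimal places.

Season position 4 occurs at t = 4, 10, 16 (where T_t is defined).
t=4: T_4 = 80.7500; y_4 − T_4 = 87 − 80.7500 = 6.2500
t=10: T_10 = 105.7500; y_10 − T_10 = 112 − 105.7500 = 6.2500
t=16: T_16 = 131.0000; y_16 − T_16 = 137 − 131.0000 = 6.0000
Mean deviation: (6.2500 + 6.2500 + 6.0000) / 3 = 6.17

6.17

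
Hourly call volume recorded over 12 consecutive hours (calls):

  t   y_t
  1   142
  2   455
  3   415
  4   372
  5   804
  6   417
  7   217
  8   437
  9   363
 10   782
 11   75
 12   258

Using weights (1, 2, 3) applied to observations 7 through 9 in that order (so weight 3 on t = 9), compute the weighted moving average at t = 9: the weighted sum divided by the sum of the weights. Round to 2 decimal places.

363.33

Weighted sum: 1·217 + 2·437 + 3·363 = 217 + 874 + 1089 = 2180
Weight total: 1 + 2 + 3 = 6
WMA = 2180 / 6 = 363.33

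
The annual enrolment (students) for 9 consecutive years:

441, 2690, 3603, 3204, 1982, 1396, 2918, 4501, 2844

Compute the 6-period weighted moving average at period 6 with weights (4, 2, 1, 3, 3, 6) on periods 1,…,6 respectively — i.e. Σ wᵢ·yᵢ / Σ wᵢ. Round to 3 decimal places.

Weighted sum: 4·441 + 2·2690 + 1·3603 + 3·3204 + 3·1982 + 6·1396 = 1764 + 5380 + 3603 + 9612 + 5946 + 8376 = 34681
Weight total: 4 + 2 + 1 + 3 + 3 + 6 = 19
WMA = 34681 / 19 = 1825.316

1825.316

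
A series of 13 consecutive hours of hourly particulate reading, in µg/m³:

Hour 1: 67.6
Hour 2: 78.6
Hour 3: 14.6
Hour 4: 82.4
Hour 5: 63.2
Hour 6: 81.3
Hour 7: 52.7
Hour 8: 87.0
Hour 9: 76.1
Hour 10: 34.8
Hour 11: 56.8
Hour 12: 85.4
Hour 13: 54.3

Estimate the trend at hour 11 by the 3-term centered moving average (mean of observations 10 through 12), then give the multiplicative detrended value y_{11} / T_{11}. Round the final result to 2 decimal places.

0.96

Trend T_11 = (34.8 + 56.8 + 85.4) / 3 = 177.0/3 = 59.0000
Ratio to trend: 56.8 / 59.0000 = 0.96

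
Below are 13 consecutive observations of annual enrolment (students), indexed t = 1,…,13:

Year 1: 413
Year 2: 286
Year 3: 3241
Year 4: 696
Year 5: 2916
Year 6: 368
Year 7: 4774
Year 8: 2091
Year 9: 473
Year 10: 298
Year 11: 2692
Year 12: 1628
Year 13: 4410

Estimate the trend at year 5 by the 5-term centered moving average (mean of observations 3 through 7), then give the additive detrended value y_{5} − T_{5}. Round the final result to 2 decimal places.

Trend T_5 = (3241 + 696 + 2916 + 368 + 4774) / 5 = 11995/5 = 2399.0000
Detrended value: 2916 − 2399.0000 = 517.00

517.00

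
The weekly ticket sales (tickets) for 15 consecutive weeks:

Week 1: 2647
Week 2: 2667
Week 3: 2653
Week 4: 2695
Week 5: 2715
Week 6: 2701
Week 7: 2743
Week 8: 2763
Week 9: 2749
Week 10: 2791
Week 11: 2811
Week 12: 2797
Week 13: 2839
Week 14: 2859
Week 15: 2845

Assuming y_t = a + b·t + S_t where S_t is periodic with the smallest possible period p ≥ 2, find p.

First differences y_{t+1} − y_t: 20, -14, 42, 20, -14, 42, 20, -14, …
The difference pattern repeats every 3 terms and not for any smaller step, so p = 3.

3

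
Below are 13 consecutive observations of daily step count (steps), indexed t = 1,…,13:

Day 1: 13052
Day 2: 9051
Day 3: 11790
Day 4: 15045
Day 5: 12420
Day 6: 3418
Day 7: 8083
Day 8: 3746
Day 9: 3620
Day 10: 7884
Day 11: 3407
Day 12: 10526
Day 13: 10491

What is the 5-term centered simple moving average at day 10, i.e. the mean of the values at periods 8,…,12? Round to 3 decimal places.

Sum of periods 8–12: 3746 + 3620 + 7884 + 3407 + 10526 = 29183
Divide by 5: 29183 / 5 = 5836.600

5836.600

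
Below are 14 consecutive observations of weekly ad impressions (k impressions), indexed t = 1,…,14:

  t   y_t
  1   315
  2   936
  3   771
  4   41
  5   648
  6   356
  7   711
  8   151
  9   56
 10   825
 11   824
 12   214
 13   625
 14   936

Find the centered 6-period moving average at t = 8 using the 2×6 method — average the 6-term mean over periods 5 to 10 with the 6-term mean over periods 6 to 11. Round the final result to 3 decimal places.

472.500

Sum over 5–10: 648 + 356 + 711 + 151 + 56 + 825 = 2747
Sum over 6–11: 356 + 711 + 151 + 56 + 825 + 824 = 2923
CMA at t=8 = (2747 + 2923) / (2·6) = 5670 / 12 = 472.500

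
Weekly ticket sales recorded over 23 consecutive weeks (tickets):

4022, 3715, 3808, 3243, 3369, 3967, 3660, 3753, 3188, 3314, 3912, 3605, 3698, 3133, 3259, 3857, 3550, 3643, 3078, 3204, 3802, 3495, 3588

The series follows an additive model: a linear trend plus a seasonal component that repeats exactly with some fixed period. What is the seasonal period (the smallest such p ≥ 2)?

5

First differences y_{t+1} − y_t: -307, 93, -565, 126, 598, -307, 93, -565, 126, 598, -307, 93, …
The difference pattern repeats every 5 terms and not for any smaller step, so p = 5.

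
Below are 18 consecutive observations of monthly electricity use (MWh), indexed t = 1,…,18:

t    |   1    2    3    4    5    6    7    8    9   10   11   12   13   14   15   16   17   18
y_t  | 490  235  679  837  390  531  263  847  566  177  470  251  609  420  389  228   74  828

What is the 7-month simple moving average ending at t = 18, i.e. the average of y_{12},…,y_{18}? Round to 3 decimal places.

399.857

Sum of periods 12–18: 251 + 609 + 420 + 389 + 228 + 74 + 828 = 2799
Divide by 7: 2799 / 7 = 399.857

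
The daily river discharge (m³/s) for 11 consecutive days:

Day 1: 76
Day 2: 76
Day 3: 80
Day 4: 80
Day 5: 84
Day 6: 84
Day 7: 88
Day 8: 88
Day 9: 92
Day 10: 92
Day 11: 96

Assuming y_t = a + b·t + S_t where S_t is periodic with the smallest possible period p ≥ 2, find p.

First differences y_{t+1} − y_t: 0, 4, 0, 4, 0, 4, …
The difference pattern repeats every 2 terms and not for any smaller step, so p = 2.

2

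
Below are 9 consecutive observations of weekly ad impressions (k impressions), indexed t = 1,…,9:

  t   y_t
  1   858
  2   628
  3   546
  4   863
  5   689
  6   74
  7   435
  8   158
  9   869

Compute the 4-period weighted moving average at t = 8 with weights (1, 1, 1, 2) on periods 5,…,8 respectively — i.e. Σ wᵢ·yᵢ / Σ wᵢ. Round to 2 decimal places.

Weighted sum: 1·689 + 1·74 + 1·435 + 2·158 = 689 + 74 + 435 + 316 = 1514
Weight total: 1 + 1 + 1 + 2 = 5
WMA = 1514 / 5 = 302.80

302.80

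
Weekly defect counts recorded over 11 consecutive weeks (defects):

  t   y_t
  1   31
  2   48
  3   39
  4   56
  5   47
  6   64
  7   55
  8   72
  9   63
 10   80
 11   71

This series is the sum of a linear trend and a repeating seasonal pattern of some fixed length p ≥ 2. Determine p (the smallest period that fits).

First differences y_{t+1} − y_t: 17, -9, 17, -9, 17, -9, …
The difference pattern repeats every 2 terms and not for any smaller step, so p = 2.

2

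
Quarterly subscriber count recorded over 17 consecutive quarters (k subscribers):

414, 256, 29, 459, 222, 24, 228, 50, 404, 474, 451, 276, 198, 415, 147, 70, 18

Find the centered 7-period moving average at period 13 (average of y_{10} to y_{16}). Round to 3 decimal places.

Sum of periods 10–16: 474 + 451 + 276 + 198 + 415 + 147 + 70 = 2031
Divide by 7: 2031 / 7 = 290.143

290.143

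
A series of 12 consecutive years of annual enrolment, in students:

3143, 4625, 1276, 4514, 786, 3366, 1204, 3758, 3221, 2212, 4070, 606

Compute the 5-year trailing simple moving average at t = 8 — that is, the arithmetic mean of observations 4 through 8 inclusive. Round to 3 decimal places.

Sum of periods 4–8: 4514 + 786 + 3366 + 1204 + 3758 = 13628
Divide by 5: 13628 / 5 = 2725.600

2725.600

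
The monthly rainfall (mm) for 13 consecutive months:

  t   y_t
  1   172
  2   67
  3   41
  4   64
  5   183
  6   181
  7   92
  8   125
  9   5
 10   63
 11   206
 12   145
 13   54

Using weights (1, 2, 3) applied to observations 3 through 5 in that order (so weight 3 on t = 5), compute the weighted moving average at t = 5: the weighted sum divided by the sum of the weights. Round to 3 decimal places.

Weighted sum: 1·41 + 2·64 + 3·183 = 41 + 128 + 549 = 718
Weight total: 1 + 2 + 3 = 6
WMA = 718 / 6 = 119.667

119.667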